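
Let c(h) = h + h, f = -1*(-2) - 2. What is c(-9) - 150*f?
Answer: -18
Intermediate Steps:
f = 0 (f = 2 - 2 = 0)
c(h) = 2*h
c(-9) - 150*f = 2*(-9) - 150*0 = -18 + 0 = -18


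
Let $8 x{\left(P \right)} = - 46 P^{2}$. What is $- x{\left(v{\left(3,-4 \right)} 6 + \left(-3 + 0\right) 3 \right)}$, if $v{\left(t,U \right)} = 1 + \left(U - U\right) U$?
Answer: $\frac{207}{4} \approx 51.75$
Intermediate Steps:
$v{\left(t,U \right)} = 1$ ($v{\left(t,U \right)} = 1 + 0 U = 1 + 0 = 1$)
$x{\left(P \right)} = - \frac{23 P^{2}}{4}$ ($x{\left(P \right)} = \frac{\left(-46\right) P^{2}}{8} = - \frac{23 P^{2}}{4}$)
$- x{\left(v{\left(3,-4 \right)} 6 + \left(-3 + 0\right) 3 \right)} = - \frac{\left(-23\right) \left(1 \cdot 6 + \left(-3 + 0\right) 3\right)^{2}}{4} = - \frac{\left(-23\right) \left(6 - 9\right)^{2}}{4} = - \frac{\left(-23\right) \left(-3\right)^{2}}{4} = - \frac{\left(-23\right) 9}{4} = \left(-1\right) \left(- \frac{207}{4}\right) = \frac{207}{4}$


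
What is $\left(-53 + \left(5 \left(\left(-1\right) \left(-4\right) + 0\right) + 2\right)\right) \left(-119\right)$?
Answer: $3689$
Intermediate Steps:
$\left(-53 + \left(5 \left(\left(-1\right) \left(-4\right) + 0\right) + 2\right)\right) \left(-119\right) = \left(-53 + \left(5 \left(4 + 0\right) + 2\right)\right) \left(-119\right) = \left(-53 + \left(5 \cdot 4 + 2\right)\right) \left(-119\right) = \left(-53 + \left(20 + 2\right)\right) \left(-119\right) = \left(-53 + 22\right) \left(-119\right) = \left(-31\right) \left(-119\right) = 3689$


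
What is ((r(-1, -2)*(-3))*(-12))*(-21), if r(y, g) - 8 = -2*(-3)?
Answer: -10584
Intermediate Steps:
r(y, g) = 14 (r(y, g) = 8 - 2*(-3) = 8 + 6 = 14)
((r(-1, -2)*(-3))*(-12))*(-21) = ((14*(-3))*(-12))*(-21) = -42*(-12)*(-21) = 504*(-21) = -10584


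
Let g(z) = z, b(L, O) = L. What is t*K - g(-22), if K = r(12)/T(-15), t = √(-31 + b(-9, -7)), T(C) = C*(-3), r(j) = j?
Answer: 22 + 8*I*√10/15 ≈ 22.0 + 1.6865*I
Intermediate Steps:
T(C) = -3*C
t = 2*I*√10 (t = √(-31 - 9) = √(-40) = 2*I*√10 ≈ 6.3246*I)
K = 4/15 (K = 12/((-3*(-15))) = 12/45 = 12*(1/45) = 4/15 ≈ 0.26667)
t*K - g(-22) = (2*I*√10)*(4/15) - 1*(-22) = 8*I*√10/15 + 22 = 22 + 8*I*√10/15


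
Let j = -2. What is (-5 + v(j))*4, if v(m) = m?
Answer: -28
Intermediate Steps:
(-5 + v(j))*4 = (-5 - 2)*4 = -7*4 = -28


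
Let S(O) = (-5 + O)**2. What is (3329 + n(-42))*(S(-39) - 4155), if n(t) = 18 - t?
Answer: -7520191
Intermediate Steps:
(3329 + n(-42))*(S(-39) - 4155) = (3329 + (18 - 1*(-42)))*((-5 - 39)**2 - 4155) = (3329 + (18 + 42))*((-44)**2 - 4155) = (3329 + 60)*(1936 - 4155) = 3389*(-2219) = -7520191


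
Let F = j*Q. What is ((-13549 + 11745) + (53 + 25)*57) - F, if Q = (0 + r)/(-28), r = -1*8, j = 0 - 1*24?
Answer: 18542/7 ≈ 2648.9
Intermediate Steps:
j = -24 (j = 0 - 24 = -24)
r = -8
Q = 2/7 (Q = (0 - 8)/(-28) = -8*(-1/28) = 2/7 ≈ 0.28571)
F = -48/7 (F = -24*2/7 = -48/7 ≈ -6.8571)
((-13549 + 11745) + (53 + 25)*57) - F = ((-13549 + 11745) + (53 + 25)*57) - 1*(-48/7) = (-1804 + 78*57) + 48/7 = (-1804 + 4446) + 48/7 = 2642 + 48/7 = 18542/7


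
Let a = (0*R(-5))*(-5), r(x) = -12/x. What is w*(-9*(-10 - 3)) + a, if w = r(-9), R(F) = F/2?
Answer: 156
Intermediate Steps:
R(F) = F/2 (R(F) = F*(½) = F/2)
w = 4/3 (w = -12/(-9) = -12*(-⅑) = 4/3 ≈ 1.3333)
a = 0 (a = (0*((½)*(-5)))*(-5) = (0*(-5/2))*(-5) = 0*(-5) = 0)
w*(-9*(-10 - 3)) + a = 4*(-9*(-10 - 3))/3 + 0 = 4*(-9*(-13))/3 + 0 = (4/3)*117 + 0 = 156 + 0 = 156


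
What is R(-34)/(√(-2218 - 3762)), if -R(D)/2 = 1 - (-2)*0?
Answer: I*√1495/1495 ≈ 0.025863*I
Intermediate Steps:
R(D) = -2 (R(D) = -2*(1 - (-2)*0) = -2*(1 - 2*0) = -2*(1 + 0) = -2*1 = -2)
R(-34)/(√(-2218 - 3762)) = -2/√(-2218 - 3762) = -2*(-I*√1495/2990) = -(-1)*I*√1495/1495 = I*√1495/1495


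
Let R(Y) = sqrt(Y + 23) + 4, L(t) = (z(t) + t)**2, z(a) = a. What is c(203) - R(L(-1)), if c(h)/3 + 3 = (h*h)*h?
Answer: 25096268 - 3*sqrt(3) ≈ 2.5096e+7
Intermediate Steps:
c(h) = -9 + 3*h**3 (c(h) = -9 + 3*((h*h)*h) = -9 + 3*(h**2*h) = -9 + 3*h**3)
L(t) = 4*t**2 (L(t) = (t + t)**2 = (2*t)**2 = 4*t**2)
R(Y) = 4 + sqrt(23 + Y) (R(Y) = sqrt(23 + Y) + 4 = 4 + sqrt(23 + Y))
c(203) - R(L(-1)) = (-9 + 3*203**3) - (4 + sqrt(23 + 4*(-1)**2)) = (-9 + 3*8365427) - (4 + sqrt(23 + 4*1)) = (-9 + 25096281) - (4 + sqrt(23 + 4)) = 25096272 - (4 + sqrt(27)) = 25096272 - (4 + 3*sqrt(3)) = 25096272 + (-4 - 3*sqrt(3)) = 25096268 - 3*sqrt(3)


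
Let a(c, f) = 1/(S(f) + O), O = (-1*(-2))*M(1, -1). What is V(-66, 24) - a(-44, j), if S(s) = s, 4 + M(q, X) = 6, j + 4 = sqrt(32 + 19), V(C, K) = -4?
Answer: -4 - sqrt(51)/51 ≈ -4.1400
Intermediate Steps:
j = -4 + sqrt(51) (j = -4 + sqrt(32 + 19) = -4 + sqrt(51) ≈ 3.1414)
M(q, X) = 2 (M(q, X) = -4 + 6 = 2)
O = 4 (O = -1*(-2)*2 = 2*2 = 4)
a(c, f) = 1/(4 + f) (a(c, f) = 1/(f + 4) = 1/(4 + f))
V(-66, 24) - a(-44, j) = -4 - 1/(4 + (-4 + sqrt(51))) = -4 - 1/(sqrt(51)) = -4 - sqrt(51)/51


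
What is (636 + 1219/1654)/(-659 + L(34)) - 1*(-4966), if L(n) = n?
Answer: 5132549337/1033750 ≈ 4965.0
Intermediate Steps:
(636 + 1219/1654)/(-659 + L(34)) - 1*(-4966) = (636 + 1219/1654)/(-659 + 34) - 1*(-4966) = (636 + 1219*(1/1654))/(-625) + 4966 = (636 + 1219/1654)*(-1/625) + 4966 = (1053163/1654)*(-1/625) + 4966 = -1053163/1033750 + 4966 = 5132549337/1033750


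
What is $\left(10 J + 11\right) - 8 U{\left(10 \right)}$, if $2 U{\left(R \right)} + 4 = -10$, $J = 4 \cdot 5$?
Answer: $267$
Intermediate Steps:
$J = 20$
$U{\left(R \right)} = -7$ ($U{\left(R \right)} = -2 + \frac{1}{2} \left(-10\right) = -2 - 5 = -7$)
$\left(10 J + 11\right) - 8 U{\left(10 \right)} = \left(10 \cdot 20 + 11\right) - -56 = \left(200 + 11\right) + 56 = 211 + 56 = 267$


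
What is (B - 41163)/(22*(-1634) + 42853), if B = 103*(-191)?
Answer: -60836/6905 ≈ -8.8104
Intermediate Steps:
B = -19673
(B - 41163)/(22*(-1634) + 42853) = (-19673 - 41163)/(22*(-1634) + 42853) = -60836/(-35948 + 42853) = -60836/6905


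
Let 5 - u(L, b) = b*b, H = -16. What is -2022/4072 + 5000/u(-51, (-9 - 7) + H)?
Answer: -11210209/2074684 ≈ -5.4033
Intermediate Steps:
u(L, b) = 5 - b**2 (u(L, b) = 5 - b*b = 5 - b**2)
-2022/4072 + 5000/u(-51, (-9 - 7) + H) = -2022/4072 + 5000/(5 - ((-9 - 7) - 16)**2) = -2022*1/4072 + 5000/(5 - (-16 - 16)**2) = -1011/2036 + 5000/(5 - 1*(-32)**2) = -1011/2036 + 5000/(5 - 1*1024) = -1011/2036 + 5000/(5 - 1024) = -1011/2036 + 5000/(-1019) = -1011/2036 + 5000*(-1/1019) = -1011/2036 - 5000/1019 = -11210209/2074684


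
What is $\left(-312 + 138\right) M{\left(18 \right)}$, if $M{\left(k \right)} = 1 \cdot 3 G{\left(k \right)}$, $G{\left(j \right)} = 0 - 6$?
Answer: $3132$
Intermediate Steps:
$G{\left(j \right)} = -6$ ($G{\left(j \right)} = 0 - 6 = -6$)
$M{\left(k \right)} = -18$ ($M{\left(k \right)} = 1 \cdot 3 \left(-6\right) = 3 \left(-6\right) = -18$)
$\left(-312 + 138\right) M{\left(18 \right)} = \left(-312 + 138\right) \left(-18\right) = \left(-174\right) \left(-18\right) = 3132$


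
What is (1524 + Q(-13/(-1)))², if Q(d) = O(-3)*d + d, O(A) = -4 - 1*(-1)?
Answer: 2244004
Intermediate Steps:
O(A) = -3 (O(A) = -4 + 1 = -3)
Q(d) = -2*d (Q(d) = -3*d + d = -2*d)
(1524 + Q(-13/(-1)))² = (1524 - (-26)/(-1))² = (1524 - (-26)*(-1))² = (1524 - 2*13)² = (1524 - 26)² = 1498² = 2244004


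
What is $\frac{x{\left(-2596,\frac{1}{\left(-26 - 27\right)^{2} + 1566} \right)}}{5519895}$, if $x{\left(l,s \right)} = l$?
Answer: $- \frac{2596}{5519895} \approx -0.0004703$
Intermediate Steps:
$\frac{x{\left(-2596,\frac{1}{\left(-26 - 27\right)^{2} + 1566} \right)}}{5519895} = - \frac{2596}{5519895}$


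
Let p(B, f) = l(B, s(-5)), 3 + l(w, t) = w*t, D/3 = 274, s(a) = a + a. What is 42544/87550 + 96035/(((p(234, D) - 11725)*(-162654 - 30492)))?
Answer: 57804012816541/118944463798200 ≈ 0.48597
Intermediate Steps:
s(a) = 2*a
D = 822 (D = 3*274 = 822)
l(w, t) = -3 + t*w (l(w, t) = -3 + w*t = -3 + t*w)
p(B, f) = -3 - 10*B (p(B, f) = -3 + (2*(-5))*B = -3 - 10*B)
42544/87550 + 96035/(((p(234, D) - 11725)*(-162654 - 30492))) = 42544/87550 + 96035/((((-3 - 10*234) - 11725)*(-162654 - 30492))) = 42544*(1/87550) + 96035/((((-3 - 2340) - 11725)*(-193146))) = 21272/43775 + 96035/(((-2343 - 11725)*(-193146))) = 21272/43775 + 96035/((-14068*(-193146))) = 21272/43775 + 96035/2717177928 = 57804012816541/118944463798200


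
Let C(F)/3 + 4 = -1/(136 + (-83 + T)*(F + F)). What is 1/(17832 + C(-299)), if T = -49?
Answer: 79072/1409063037 ≈ 5.6117e-5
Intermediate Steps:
C(F) = -12 - 3/(136 - 264*F) (C(F) = -12 + 3*(-1/(136 + (-83 - 49)*(F + F))) = -12 + 3*(-1/(136 - 264*F)) = -12 - 3/(136 - 264*F))
1/(17832 + C(-299)) = 1/(17832 + 3*(-545 + 1056*(-299))/(8*(17 - 33*(-299)))) = 1/(17832 + 3*(-545 - 315744)/(8*(17 + 9867))) = 1/(17832 + (3/8)*(-316289)/9884) = 1/(17832 + (3/8)*(1/9884)*(-316289)) = 1/(17832 - 948867/79072) = 1/(1409063037/79072) = 79072/1409063037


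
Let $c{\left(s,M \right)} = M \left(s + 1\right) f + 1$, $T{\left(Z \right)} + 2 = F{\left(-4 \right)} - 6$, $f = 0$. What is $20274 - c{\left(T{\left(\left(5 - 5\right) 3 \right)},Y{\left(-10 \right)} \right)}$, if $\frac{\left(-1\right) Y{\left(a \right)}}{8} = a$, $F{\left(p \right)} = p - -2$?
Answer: $20273$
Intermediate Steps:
$F{\left(p \right)} = 2 + p$ ($F{\left(p \right)} = p + 2 = 2 + p$)
$Y{\left(a \right)} = - 8 a$
$T{\left(Z \right)} = -10$ ($T{\left(Z \right)} = -2 + \left(\left(2 - 4\right) - 6\right) = -2 - 8 = -10$)
$c{\left(s,M \right)} = 1$ ($c{\left(s,M \right)} = M \left(s + 1\right) 0 + 1 = M \left(1 + s\right) 0 + 1 = M 0 + 1 = 0 + 1 = 1$)
$20274 - c{\left(T{\left(\left(5 - 5\right) 3 \right)},Y{\left(-10 \right)} \right)} = 20274 - 1 = 20273$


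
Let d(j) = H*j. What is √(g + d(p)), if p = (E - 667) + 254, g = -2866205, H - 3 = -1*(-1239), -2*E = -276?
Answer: I*√3207755 ≈ 1791.0*I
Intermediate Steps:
E = 138 (E = -½*(-276) = 138)
H = 1242 (H = 3 - 1*(-1239) = 3 + 1239 = 1242)
p = -275 (p = (138 - 667) + 254 = -529 + 254 = -275)
d(j) = 1242*j
√(g + d(p)) = √(-2866205 + 1242*(-275)) = √(-2866205 - 341550) = √(-3207755) = I*√3207755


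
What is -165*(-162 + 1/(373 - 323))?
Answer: 267267/10 ≈ 26727.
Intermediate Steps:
-165*(-162 + 1/(373 - 323)) = -165*(-162 + 1/50) = -165*(-8099/50) = 267267/10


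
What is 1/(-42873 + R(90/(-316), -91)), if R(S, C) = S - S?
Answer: -1/42873 ≈ -2.3325e-5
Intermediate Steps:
R(S, C) = 0
1/(-42873 + R(90/(-316), -91)) = 1/(-42873 + 0) = 1/(-42873) = -1/42873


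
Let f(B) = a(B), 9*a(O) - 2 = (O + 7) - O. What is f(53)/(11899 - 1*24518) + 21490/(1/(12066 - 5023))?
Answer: 1909937009329/12619 ≈ 1.5135e+8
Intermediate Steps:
a(O) = 1 (a(O) = 2/9 + ((O + 7) - O)/9 = 2/9 + ((7 + O) - O)/9 = 2/9 + (⅑)*7 = 2/9 + 7/9 = 1)
f(B) = 1
f(53)/(11899 - 1*24518) + 21490/(1/(12066 - 5023)) = 1/(11899 - 1*24518) + 21490/(1/(12066 - 5023)) = 1/(11899 - 24518) + 21490/(1/7043) = 1/(-12619) + 21490/(1/7043) = 1*(-1/12619) + 21490*7043 = -1/12619 + 151354070 = 1909937009329/12619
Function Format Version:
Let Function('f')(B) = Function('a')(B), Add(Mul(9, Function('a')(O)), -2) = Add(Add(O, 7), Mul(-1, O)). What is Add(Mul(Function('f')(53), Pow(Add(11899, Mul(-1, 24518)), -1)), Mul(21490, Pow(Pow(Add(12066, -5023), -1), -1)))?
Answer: Rational(1909937009329, 12619) ≈ 1.5135e+8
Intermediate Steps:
Function('a')(O) = 1 (Function('a')(O) = Add(Rational(2, 9), Mul(Rational(1, 9), Add(Add(O, 7), Mul(-1, O)))) = Add(Rational(2, 9), Mul(Rational(1, 9), Add(Add(7, O), Mul(-1, O)))) = Add(Rational(2, 9), Mul(Rational(1, 9), 7)) = Add(Rational(2, 9), Rational(7, 9)) = 1)
Function('f')(B) = 1
Add(Mul(Function('f')(53), Pow(Add(11899, Mul(-1, 24518)), -1)), Mul(21490, Pow(Pow(Add(12066, -5023), -1), -1))) = Add(Mul(1, Pow(Add(11899, Mul(-1, 24518)), -1)), Mul(21490, Pow(Pow(Add(12066, -5023), -1), -1))) = Add(Mul(1, Pow(Add(11899, -24518), -1)), Mul(21490, Pow(Pow(7043, -1), -1))) = Add(Mul(1, Pow(-12619, -1)), Mul(21490, Pow(Rational(1, 7043), -1))) = Add(Mul(1, Rational(-1, 12619)), Mul(21490, 7043)) = Add(Rational(-1, 12619), 151354070) = Rational(1909937009329, 12619)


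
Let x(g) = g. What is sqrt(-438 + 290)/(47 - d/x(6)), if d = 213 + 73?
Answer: -3*I*sqrt(37) ≈ -18.248*I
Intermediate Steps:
d = 286
sqrt(-438 + 290)/(47 - d/x(6)) = sqrt(-438 + 290)/(47 - 286/6) = sqrt(-148)/(47 - 286/6) = (2*I*sqrt(37))/(47 - 1*143/3) = (2*I*sqrt(37))/(47 - 143/3) = (2*I*sqrt(37))/(-2/3) = (2*I*sqrt(37))*(-3/2) = -3*I*sqrt(37)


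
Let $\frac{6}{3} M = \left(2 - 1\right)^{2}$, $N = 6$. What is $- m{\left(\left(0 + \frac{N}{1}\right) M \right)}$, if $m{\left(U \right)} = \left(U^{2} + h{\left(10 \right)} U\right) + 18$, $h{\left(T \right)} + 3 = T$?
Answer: $-48$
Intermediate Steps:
$M = \frac{1}{2}$ ($M = \frac{\left(2 - 1\right)^{2}}{2} = \frac{1^{2}}{2} = \frac{1}{2} \cdot 1 = \frac{1}{2} \approx 0.5$)
$h{\left(T \right)} = -3 + T$
$m{\left(U \right)} = 18 + U^{2} + 7 U$ ($m{\left(U \right)} = \left(U^{2} + \left(-3 + 10\right) U\right) + 18 = \left(U^{2} + 7 U\right) + 18 = 18 + U^{2} + 7 U$)
$- m{\left(\left(0 + \frac{N}{1}\right) M \right)} = - (18 + \left(\left(0 + \frac{6}{1}\right) \frac{1}{2}\right)^{2} + 7 \left(0 + \frac{6}{1}\right) \frac{1}{2}) = - (18 + \left(\left(0 + 6 \cdot 1\right) \frac{1}{2}\right)^{2} + 7 \left(0 + 6 \cdot 1\right) \frac{1}{2}) = - (18 + \left(\left(0 + 6\right) \frac{1}{2}\right)^{2} + 7 \left(0 + 6\right) \frac{1}{2}) = - (18 + \left(6 \cdot \frac{1}{2}\right)^{2} + 7 \cdot 6 \cdot \frac{1}{2}) = - (18 + 3^{2} + 7 \cdot 3) = - (18 + 9 + 21) = \left(-1\right) 48 = -48$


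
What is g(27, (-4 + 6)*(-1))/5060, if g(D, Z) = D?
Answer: 27/5060 ≈ 0.0053360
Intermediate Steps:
g(27, (-4 + 6)*(-1))/5060 = 27/5060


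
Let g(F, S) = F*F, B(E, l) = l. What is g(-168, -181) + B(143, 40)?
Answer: 28264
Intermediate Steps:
g(F, S) = F²
g(-168, -181) + B(143, 40) = (-168)² + 40 = 28224 + 40 = 28264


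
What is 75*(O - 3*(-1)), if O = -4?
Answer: -75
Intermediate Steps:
75*(O - 3*(-1)) = 75*(-4 - 3*(-1)) = 75*(-4 + 3) = 75*(-1) = -75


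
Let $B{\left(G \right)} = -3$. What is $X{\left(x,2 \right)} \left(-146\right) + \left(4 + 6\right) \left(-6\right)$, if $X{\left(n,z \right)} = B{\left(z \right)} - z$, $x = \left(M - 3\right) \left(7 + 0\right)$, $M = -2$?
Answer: $670$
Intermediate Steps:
$x = -35$ ($x = \left(-2 - 3\right) \left(7 + 0\right) = \left(-5\right) 7 = -35$)
$X{\left(n,z \right)} = -3 - z$
$X{\left(x,2 \right)} \left(-146\right) + \left(4 + 6\right) \left(-6\right) = \left(-3 - 2\right) \left(-146\right) + \left(4 + 6\right) \left(-6\right) = \left(-3 - 2\right) \left(-146\right) + 10 \left(-6\right) = \left(-5\right) \left(-146\right) - 60 = 730 - 60 = 670$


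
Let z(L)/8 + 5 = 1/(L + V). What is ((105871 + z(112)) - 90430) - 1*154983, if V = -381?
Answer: -37547566/269 ≈ -1.3958e+5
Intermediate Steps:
z(L) = -40 + 8/(-381 + L) (z(L) = -40 + 8/(L - 381) = -40 + 8/(-381 + L))
((105871 + z(112)) - 90430) - 1*154983 = ((105871 + 8*(1906 - 5*112)/(-381 + 112)) - 90430) - 1*154983 = ((105871 + 8*(1906 - 560)/(-269)) - 90430) - 154983 = ((105871 + 8*(-1/269)*1346) - 90430) - 154983 = ((105871 - 10768/269) - 90430) - 154983 = (28468531/269 - 90430) - 154983 = 4142861/269 - 154983 = -37547566/269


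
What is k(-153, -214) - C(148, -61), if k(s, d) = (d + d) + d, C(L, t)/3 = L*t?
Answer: 26442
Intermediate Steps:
C(L, t) = 3*L*t (C(L, t) = 3*(L*t) = 3*L*t)
k(s, d) = 3*d (k(s, d) = 2*d + d = 3*d)
k(-153, -214) - C(148, -61) = 3*(-214) - 3*148*(-61) = -642 - 1*(-27084) = -642 + 27084 = 26442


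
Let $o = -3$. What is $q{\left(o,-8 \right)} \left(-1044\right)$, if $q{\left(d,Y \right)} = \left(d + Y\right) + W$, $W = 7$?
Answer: $4176$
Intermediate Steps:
$q{\left(d,Y \right)} = 7 + Y + d$ ($q{\left(d,Y \right)} = \left(d + Y\right) + 7 = \left(Y + d\right) + 7 = 7 + Y + d$)
$q{\left(o,-8 \right)} \left(-1044\right) = \left(7 - 8 - 3\right) \left(-1044\right) = \left(-4\right) \left(-1044\right) = 4176$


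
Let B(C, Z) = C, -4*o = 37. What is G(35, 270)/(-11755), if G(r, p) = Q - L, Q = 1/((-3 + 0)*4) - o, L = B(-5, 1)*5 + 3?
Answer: -187/70530 ≈ -0.0026514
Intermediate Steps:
o = -37/4 (o = -1/4*37 = -37/4 ≈ -9.2500)
L = -22 (L = -5*5 + 3 = -25 + 3 = -22)
Q = 55/6 (Q = 1/((-3 + 0)*4) - 1*(-37/4) = 1/(-3*4) + 37/4 = 1/(-12) + 37/4 = -1/12 + 37/4 = 55/6 ≈ 9.1667)
G(r, p) = 187/6 (G(r, p) = 55/6 - 1*(-22) = 55/6 + 22 = 187/6)
G(35, 270)/(-11755) = (187/6)/(-11755) = (187/6)*(-1/11755) = -187/70530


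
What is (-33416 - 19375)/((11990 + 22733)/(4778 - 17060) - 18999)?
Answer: 648379062/233380441 ≈ 2.7782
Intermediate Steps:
(-33416 - 19375)/((11990 + 22733)/(4778 - 17060) - 18999) = -52791/(34723/(-12282) - 18999) = -52791/(34723*(-1/12282) - 18999) = -52791/(-34723/12282 - 18999) = -52791/(-233380441/12282) = -52791*(-12282/233380441) = 648379062/233380441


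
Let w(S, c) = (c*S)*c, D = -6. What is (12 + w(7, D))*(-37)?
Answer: -9768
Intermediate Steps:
w(S, c) = S*c**2 (w(S, c) = (S*c)*c = S*c**2)
(12 + w(7, D))*(-37) = (12 + 7*(-6)**2)*(-37) = (12 + 7*36)*(-37) = (12 + 252)*(-37) = 264*(-37) = -9768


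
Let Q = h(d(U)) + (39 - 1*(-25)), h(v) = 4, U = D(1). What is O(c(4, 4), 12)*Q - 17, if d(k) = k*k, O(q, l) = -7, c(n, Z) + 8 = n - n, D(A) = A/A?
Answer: -493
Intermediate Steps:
D(A) = 1
c(n, Z) = -8 (c(n, Z) = -8 + (n - n) = -8 + 0 = -8)
U = 1
d(k) = k²
Q = 68 (Q = 4 + (39 - 1*(-25)) = 4 + (39 + 25) = 4 + 64 = 68)
O(c(4, 4), 12)*Q - 17 = -7*68 - 17 = -476 - 17 = -493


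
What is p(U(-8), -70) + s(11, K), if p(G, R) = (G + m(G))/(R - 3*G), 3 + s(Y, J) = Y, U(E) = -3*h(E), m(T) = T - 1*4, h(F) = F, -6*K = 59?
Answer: 546/71 ≈ 7.6901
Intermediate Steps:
K = -59/6 (K = -⅙*59 = -59/6 ≈ -9.8333)
m(T) = -4 + T (m(T) = T - 4 = -4 + T)
U(E) = -3*E
s(Y, J) = -3 + Y
p(G, R) = (-4 + 2*G)/(R - 3*G) (p(G, R) = (G + (-4 + G))/(R - 3*G) = (-4 + 2*G)/(R - 3*G))
p(U(-8), -70) + s(11, K) = 2*(2 - (-3)*(-8))/(-1*(-70) + 3*(-3*(-8))) + (-3 + 11) = 2*(2 - 1*24)/(70 + 3*24) + 8 = 2*(2 - 24)/(70 + 72) + 8 = 2*(-22)/142 + 8 = 2*(1/142)*(-22) + 8 = -22/71 + 8 = 546/71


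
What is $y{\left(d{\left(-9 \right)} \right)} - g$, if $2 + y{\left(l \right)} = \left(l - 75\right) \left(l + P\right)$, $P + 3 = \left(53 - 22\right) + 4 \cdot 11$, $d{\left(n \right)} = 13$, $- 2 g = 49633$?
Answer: $\frac{39089}{2} \approx 19545.0$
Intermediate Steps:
$g = - \frac{49633}{2}$ ($g = \left(- \frac{1}{2}\right) 49633 = - \frac{49633}{2} \approx -24817.0$)
$P = 72$ ($P = -3 + \left(\left(53 - 22\right) + 4 \cdot 11\right) = -3 + \left(31 + 44\right) = -3 + 75 = 72$)
$y{\left(l \right)} = -2 + \left(-75 + l\right) \left(72 + l\right)$ ($y{\left(l \right)} = -2 + \left(l - 75\right) \left(l + 72\right) = -2 + \left(-75 + l\right) \left(72 + l\right)$)
$y{\left(d{\left(-9 \right)} \right)} - g = \left(-5402 + 13^{2} - 39\right) - - \frac{49633}{2} = \left(-5402 + 169 - 39\right) + \frac{49633}{2} = -5272 + \frac{49633}{2} = \frac{39089}{2}$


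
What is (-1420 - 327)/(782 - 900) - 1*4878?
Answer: -573857/118 ≈ -4863.2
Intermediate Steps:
(-1420 - 327)/(782 - 900) - 1*4878 = -1747/(-118) - 4878 = -1747*(-1/118) - 4878 = 1747/118 - 4878 = -573857/118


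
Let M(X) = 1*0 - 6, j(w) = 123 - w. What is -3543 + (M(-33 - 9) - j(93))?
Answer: -3579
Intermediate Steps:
M(X) = -6 (M(X) = 0 - 6 = -6)
-3543 + (M(-33 - 9) - j(93)) = -3543 + (-6 - (123 - 1*93)) = -3543 + (-6 - (123 - 93)) = -3543 + (-6 - 1*30) = -3543 + (-6 - 30) = -3543 - 36 = -3579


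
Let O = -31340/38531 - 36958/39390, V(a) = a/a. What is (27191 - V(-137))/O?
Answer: -20633622143550/1329255649 ≈ -15523.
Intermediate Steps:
V(a) = 1
O = -1329255649/758868045 (O = -31340*1/38531 - 36958*1/39390 = -31340/38531 - 18479/19695 = -1329255649/758868045 ≈ -1.7516)
(27191 - V(-137))/O = (27191 - 1*1)/(-1329255649/758868045) = (27191 - 1)*(-758868045/1329255649) = 27190*(-758868045/1329255649) = -20633622143550/1329255649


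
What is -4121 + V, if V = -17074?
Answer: -21195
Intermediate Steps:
-4121 + V = -4121 - 17074 = -21195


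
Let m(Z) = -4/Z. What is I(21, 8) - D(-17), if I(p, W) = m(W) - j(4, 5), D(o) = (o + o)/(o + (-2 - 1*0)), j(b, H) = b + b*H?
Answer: -999/38 ≈ -26.289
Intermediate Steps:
j(b, H) = b + H*b
D(o) = 2*o/(-2 + o) (D(o) = (2*o)/(o + (-2 + 0)) = (2*o)/(o - 2) = (2*o)/(-2 + o) = 2*o/(-2 + o))
I(p, W) = -24 - 4/W (I(p, W) = -4/W - 4*(1 + 5) = -4/W - 4*6 = -4/W - 1*24 = -4/W - 24 = -24 - 4/W)
I(21, 8) - D(-17) = (-24 - 4/8) - 2*(-17)/(-2 - 17) = (-24 - 4*⅛) - 2*(-17)/(-19) = (-24 - ½) - 2*(-17)*(-1)/19 = -49/2 - 1*34/19 = -49/2 - 34/19 = -999/38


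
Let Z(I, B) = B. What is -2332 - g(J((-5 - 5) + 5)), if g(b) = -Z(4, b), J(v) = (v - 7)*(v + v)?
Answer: -2212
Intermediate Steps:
J(v) = 2*v*(-7 + v) (J(v) = (-7 + v)*(2*v) = 2*v*(-7 + v))
g(b) = -b
-2332 - g(J((-5 - 5) + 5)) = -2332 - (-1)*2*((-5 - 5) + 5)*(-7 + ((-5 - 5) + 5)) = -2332 - (-1)*2*(-10 + 5)*(-7 + (-10 + 5)) = -2332 - (-1)*2*(-5)*(-7 - 5) = -2332 - (-1)*2*(-5)*(-12) = -2332 - (-1)*120 = -2332 - 1*(-120) = -2332 + 120 = -2212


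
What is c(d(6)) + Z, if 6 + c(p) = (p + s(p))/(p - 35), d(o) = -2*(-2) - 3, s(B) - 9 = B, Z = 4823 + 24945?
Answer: 1011897/34 ≈ 29762.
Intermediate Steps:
Z = 29768
s(B) = 9 + B
d(o) = 1 (d(o) = 4 - 3 = 1)
c(p) = -6 + (9 + 2*p)/(-35 + p) (c(p) = -6 + (p + (9 + p))/(p - 35) = -6 + (9 + 2*p)/(-35 + p))
c(d(6)) + Z = (219 - 4*1)/(-35 + 1) + 29768 = (219 - 4)/(-34) + 29768 = -1/34*215 + 29768 = -215/34 + 29768 = 1011897/34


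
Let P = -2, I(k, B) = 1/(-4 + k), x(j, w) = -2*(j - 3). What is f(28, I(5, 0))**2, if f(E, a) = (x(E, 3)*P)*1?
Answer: 10000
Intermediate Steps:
x(j, w) = 6 - 2*j (x(j, w) = -2*(-3 + j) = 6 - 2*j)
f(E, a) = -12 + 4*E (f(E, a) = ((6 - 2*E)*(-2))*1 = (-12 + 4*E)*1 = -12 + 4*E)
f(28, I(5, 0))**2 = (-12 + 4*28)**2 = (-12 + 112)**2 = 100**2 = 10000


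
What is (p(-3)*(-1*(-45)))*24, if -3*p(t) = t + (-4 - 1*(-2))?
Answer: 1800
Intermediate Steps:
p(t) = ⅔ - t/3 (p(t) = -(t + (-4 - 1*(-2)))/3 = -(t + (-4 + 2))/3 = -(t - 2)/3 = -(-2 + t)/3 = ⅔ - t/3)
(p(-3)*(-1*(-45)))*24 = ((⅔ - ⅓*(-3))*(-1*(-45)))*24 = ((⅔ + 1)*45)*24 = ((5/3)*45)*24 = 75*24 = 1800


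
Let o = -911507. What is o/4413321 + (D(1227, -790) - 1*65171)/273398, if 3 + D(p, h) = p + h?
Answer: -534909352363/1206593134758 ≈ -0.44332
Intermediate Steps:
D(p, h) = -3 + h + p (D(p, h) = -3 + (p + h) = -3 + (h + p) = -3 + h + p)
o/4413321 + (D(1227, -790) - 1*65171)/273398 = -911507/4413321 + ((-3 - 790 + 1227) - 1*65171)/273398 = -911507*1/4413321 + (434 - 65171)*(1/273398) = -911507/4413321 - 64737*1/273398 = -911507/4413321 - 64737/273398 = -534909352363/1206593134758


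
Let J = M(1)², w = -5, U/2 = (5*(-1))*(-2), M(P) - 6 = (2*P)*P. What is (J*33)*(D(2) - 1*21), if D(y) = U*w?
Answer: -255552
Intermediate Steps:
M(P) = 6 + 2*P² (M(P) = 6 + (2*P)*P = 6 + 2*P²)
U = 20 (U = 2*((5*(-1))*(-2)) = 2*(-5*(-2)) = 2*10 = 20)
J = 64 (J = (6 + 2*1²)² = (6 + 2*1)² = (6 + 2)² = 8² = 64)
D(y) = -100 (D(y) = 20*(-5) = -100)
(J*33)*(D(2) - 1*21) = (64*33)*(-100 - 1*21) = 2112*(-100 - 21) = 2112*(-121) = -255552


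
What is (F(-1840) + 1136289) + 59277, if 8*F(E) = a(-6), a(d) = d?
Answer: 4782261/4 ≈ 1.1956e+6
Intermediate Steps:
F(E) = -¾ (F(E) = (⅛)*(-6) = -¾)
(F(-1840) + 1136289) + 59277 = (-¾ + 1136289) + 59277 = 4545153/4 + 59277 = 4782261/4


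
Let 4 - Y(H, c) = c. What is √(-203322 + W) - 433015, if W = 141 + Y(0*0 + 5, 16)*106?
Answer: -433015 + 3*I*√22717 ≈ -4.3302e+5 + 452.16*I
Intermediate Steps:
Y(H, c) = 4 - c
W = -1131 (W = 141 + (4 - 1*16)*106 = 141 + (4 - 16)*106 = 141 - 12*106 = 141 - 1272 = -1131)
√(-203322 + W) - 433015 = √(-203322 - 1131) - 433015 = √(-204453) - 433015 = 3*I*√22717 - 433015 = -433015 + 3*I*√22717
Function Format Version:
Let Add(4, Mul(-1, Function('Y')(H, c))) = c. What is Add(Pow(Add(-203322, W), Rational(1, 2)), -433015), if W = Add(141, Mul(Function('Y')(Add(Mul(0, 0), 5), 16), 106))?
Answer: Add(-433015, Mul(3, I, Pow(22717, Rational(1, 2)))) ≈ Add(-4.3302e+5, Mul(452.16, I))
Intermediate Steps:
Function('Y')(H, c) = Add(4, Mul(-1, c))
W = -1131 (W = Add(141, Mul(Add(4, Mul(-1, 16)), 106)) = Add(141, Mul(Add(4, -16), 106)) = Add(141, Mul(-12, 106)) = Add(141, -1272) = -1131)
Add(Pow(Add(-203322, W), Rational(1, 2)), -433015) = Add(Pow(Add(-203322, -1131), Rational(1, 2)), -433015) = Add(Pow(-204453, Rational(1, 2)), -433015) = Add(Mul(3, I, Pow(22717, Rational(1, 2))), -433015) = Add(-433015, Mul(3, I, Pow(22717, Rational(1, 2))))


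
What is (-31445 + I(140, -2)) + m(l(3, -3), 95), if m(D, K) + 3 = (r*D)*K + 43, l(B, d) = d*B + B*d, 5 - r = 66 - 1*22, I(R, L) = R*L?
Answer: 35005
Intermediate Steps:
I(R, L) = L*R
r = -39 (r = 5 - (66 - 1*22) = 5 - (66 - 22) = 5 - 1*44 = 5 - 44 = -39)
l(B, d) = 2*B*d (l(B, d) = B*d + B*d = 2*B*d)
m(D, K) = 40 - 39*D*K (m(D, K) = -3 + ((-39*D)*K + 43) = -3 + (-39*D*K + 43) = -3 + (43 - 39*D*K) = 40 - 39*D*K)
(-31445 + I(140, -2)) + m(l(3, -3), 95) = (-31445 - 2*140) + (40 - 39*2*3*(-3)*95) = (-31445 - 280) + (40 - 39*(-18)*95) = -31725 + (40 + 66690) = -31725 + 66730 = 35005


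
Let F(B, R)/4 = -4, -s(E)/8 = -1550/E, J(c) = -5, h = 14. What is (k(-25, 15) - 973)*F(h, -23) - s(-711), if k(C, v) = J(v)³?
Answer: 12503248/711 ≈ 17585.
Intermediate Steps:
s(E) = 12400/E (s(E) = -(-12400)/E = 12400/E)
F(B, R) = -16 (F(B, R) = 4*(-4) = -16)
k(C, v) = -125 (k(C, v) = (-5)³ = -125)
(k(-25, 15) - 973)*F(h, -23) - s(-711) = (-125 - 973)*(-16) - 12400/(-711) = -1098*(-16) - 12400*(-1)/711 = 17568 - 1*(-12400/711) = 17568 + 12400/711 = 12503248/711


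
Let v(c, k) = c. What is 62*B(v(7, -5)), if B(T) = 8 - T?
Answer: 62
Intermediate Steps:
62*B(v(7, -5)) = 62*(8 - 1*7) = 62*(8 - 7) = 62*1 = 62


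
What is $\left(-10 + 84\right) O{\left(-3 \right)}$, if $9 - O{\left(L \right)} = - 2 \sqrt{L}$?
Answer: $666 + 148 i \sqrt{3} \approx 666.0 + 256.34 i$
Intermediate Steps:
$O{\left(L \right)} = 9 + 2 \sqrt{L}$ ($O{\left(L \right)} = 9 - - 2 \sqrt{L} = 9 + 2 \sqrt{L}$)
$\left(-10 + 84\right) O{\left(-3 \right)} = \left(-10 + 84\right) \left(9 + 2 \sqrt{-3}\right) = 74 \left(9 + 2 i \sqrt{3}\right) = 666 + 148 i \sqrt{3}$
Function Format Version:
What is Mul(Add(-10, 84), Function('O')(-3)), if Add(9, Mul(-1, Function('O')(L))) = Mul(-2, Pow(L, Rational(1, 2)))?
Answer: Add(666, Mul(148, I, Pow(3, Rational(1, 2)))) ≈ Add(666.00, Mul(256.34, I))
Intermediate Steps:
Function('O')(L) = Add(9, Mul(2, Pow(L, Rational(1, 2)))) (Function('O')(L) = Add(9, Mul(-1, Mul(-2, Pow(L, Rational(1, 2))))) = Add(9, Mul(2, Pow(L, Rational(1, 2)))))
Mul(Add(-10, 84), Function('O')(-3)) = Mul(Add(-10, 84), Add(9, Mul(2, Pow(-3, Rational(1, 2))))) = Mul(74, Add(9, Mul(2, Mul(I, Pow(3, Rational(1, 2)))))) = Mul(74, Add(9, Mul(2, I, Pow(3, Rational(1, 2))))) = Add(666, Mul(148, I, Pow(3, Rational(1, 2))))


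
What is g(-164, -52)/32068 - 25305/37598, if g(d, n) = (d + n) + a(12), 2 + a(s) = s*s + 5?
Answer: -407037501/602846332 ≈ -0.67519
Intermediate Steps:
a(s) = 3 + s² (a(s) = -2 + (s*s + 5) = -2 + (s² + 5) = -2 + (5 + s²) = 3 + s²)
g(d, n) = 147 + d + n (g(d, n) = (d + n) + (3 + 12²) = (d + n) + (3 + 144) = (d + n) + 147 = 147 + d + n)
g(-164, -52)/32068 - 25305/37598 = (147 - 164 - 52)/32068 - 25305/37598 = -69*1/32068 - 25305*1/37598 = -69/32068 - 25305/37598 = -407037501/602846332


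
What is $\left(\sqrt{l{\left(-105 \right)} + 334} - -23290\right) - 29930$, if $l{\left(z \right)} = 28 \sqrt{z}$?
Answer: $-6640 + \sqrt{334 + 28 i \sqrt{105}} \approx -6620.3 + 7.2909 i$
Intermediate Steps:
$\left(\sqrt{l{\left(-105 \right)} + 334} - -23290\right) - 29930 = \left(\sqrt{28 \sqrt{-105} + 334} - -23290\right) - 29930 = \left(\sqrt{28 i \sqrt{105} + 334} + 23290\right) - 29930 = \left(\sqrt{334 + 28 i \sqrt{105}} + 23290\right) - 29930 = \left(23290 + \sqrt{334 + 28 i \sqrt{105}}\right) - 29930 = -6640 + \sqrt{334 + 28 i \sqrt{105}}$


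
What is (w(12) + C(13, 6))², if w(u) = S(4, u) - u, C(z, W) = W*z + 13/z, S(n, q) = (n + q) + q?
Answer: 9025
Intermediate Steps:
S(n, q) = n + 2*q
C(z, W) = 13/z + W*z
w(u) = 4 + u (w(u) = (4 + 2*u) - u = 4 + u)
(w(12) + C(13, 6))² = ((4 + 12) + (13/13 + 6*13))² = (16 + (13*(1/13) + 78))² = (16 + (1 + 78))² = (16 + 79)² = 95² = 9025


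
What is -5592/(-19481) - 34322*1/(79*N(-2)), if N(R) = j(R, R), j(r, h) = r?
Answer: 334755209/1538999 ≈ 217.51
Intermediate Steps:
N(R) = R
-5592/(-19481) - 34322*1/(79*N(-2)) = -5592/(-19481) - 34322/(79*(-2)) = -5592*(-1/19481) - 34322/(-158) = 5592/19481 - 34322*(-1/158) = 5592/19481 + 17161/79 = 334755209/1538999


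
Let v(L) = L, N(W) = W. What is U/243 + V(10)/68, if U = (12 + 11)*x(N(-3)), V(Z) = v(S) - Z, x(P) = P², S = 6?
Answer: 364/459 ≈ 0.79303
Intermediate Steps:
V(Z) = 6 - Z
U = 207 (U = (12 + 11)*(-3)² = 23*9 = 207)
U/243 + V(10)/68 = 207/243 + (6 - 1*10)/68 = 207*(1/243) + (6 - 10)*(1/68) = 23/27 - 4*1/68 = 23/27 - 1/17 = 364/459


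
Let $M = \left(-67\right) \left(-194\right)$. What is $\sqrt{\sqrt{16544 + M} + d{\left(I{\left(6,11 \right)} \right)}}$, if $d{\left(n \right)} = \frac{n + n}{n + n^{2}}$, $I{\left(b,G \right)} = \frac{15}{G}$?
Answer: $\frac{\sqrt{143 + 169 \sqrt{29542}}}{13} \approx 13.142$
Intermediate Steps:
$d{\left(n \right)} = \frac{2 n}{n + n^{2}}$
$M = 12998$
$\sqrt{\sqrt{16544 + M} + d{\left(I{\left(6,11 \right)} \right)}} = \sqrt{\sqrt{16544 + 12998} + \frac{2}{1 + \frac{15}{11}}} = \sqrt{\sqrt{29542} + \frac{2}{1 + 15 \cdot \frac{1}{11}}} = \sqrt{\sqrt{29542} + \frac{2}{1 + \frac{15}{11}}} = \sqrt{\sqrt{29542} + \frac{2}{\frac{26}{11}}} = \sqrt{\sqrt{29542} + 2 \cdot \frac{11}{26}} = \sqrt{\sqrt{29542} + \frac{11}{13}} = \sqrt{\frac{11}{13} + \sqrt{29542}}$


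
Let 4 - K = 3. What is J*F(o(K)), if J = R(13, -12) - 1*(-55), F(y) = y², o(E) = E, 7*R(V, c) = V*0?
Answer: 55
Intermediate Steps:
K = 1 (K = 4 - 1*3 = 4 - 3 = 1)
R(V, c) = 0 (R(V, c) = (V*0)/7 = (⅐)*0 = 0)
J = 55 (J = 0 - 1*(-55) = 0 + 55 = 55)
J*F(o(K)) = 55*1² = 55*1 = 55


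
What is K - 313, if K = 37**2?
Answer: 1056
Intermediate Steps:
K = 1369
K - 313 = 1369 - 313 = 1056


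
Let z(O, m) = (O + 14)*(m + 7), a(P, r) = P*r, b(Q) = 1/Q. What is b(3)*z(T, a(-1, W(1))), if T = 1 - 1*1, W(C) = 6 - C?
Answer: 28/3 ≈ 9.3333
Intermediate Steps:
T = 0 (T = 1 - 1 = 0)
z(O, m) = (7 + m)*(14 + O) (z(O, m) = (14 + O)*(7 + m) = (7 + m)*(14 + O))
b(3)*z(T, a(-1, W(1))) = (98 + 7*0 + 14*(-(6 - 1*1)) + 0*(-(6 - 1*1)))/3 = (98 + 0 + 14*(-(6 - 1)) + 0*(-(6 - 1)))/3 = (98 + 0 + 14*(-1*5) + 0*(-1*5))/3 = (98 + 0 + 14*(-5) + 0*(-5))/3 = (98 + 0 - 70 + 0)/3 = (1/3)*28 = 28/3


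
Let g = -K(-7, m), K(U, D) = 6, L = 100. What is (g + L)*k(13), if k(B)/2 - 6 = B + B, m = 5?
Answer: 6016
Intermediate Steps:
k(B) = 12 + 4*B (k(B) = 12 + 2*(B + B) = 12 + 2*(2*B) = 12 + 4*B)
g = -6 (g = -1*6 = -6)
(g + L)*k(13) = (-6 + 100)*(12 + 4*13) = 94*(12 + 52) = 94*64 = 6016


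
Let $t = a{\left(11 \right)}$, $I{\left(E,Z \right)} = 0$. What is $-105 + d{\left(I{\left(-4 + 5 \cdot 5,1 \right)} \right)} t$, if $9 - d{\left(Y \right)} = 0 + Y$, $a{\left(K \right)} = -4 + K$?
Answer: $-42$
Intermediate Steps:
$d{\left(Y \right)} = 9 - Y$ ($d{\left(Y \right)} = 9 - \left(0 + Y\right) = 9 - Y$)
$t = 7$ ($t = -4 + 11 = 7$)
$-105 + d{\left(I{\left(-4 + 5 \cdot 5,1 \right)} \right)} t = -105 + \left(9 - 0\right) 7 = -105 + \left(9 + 0\right) 7 = -105 + 9 \cdot 7 = -105 + 63 = -42$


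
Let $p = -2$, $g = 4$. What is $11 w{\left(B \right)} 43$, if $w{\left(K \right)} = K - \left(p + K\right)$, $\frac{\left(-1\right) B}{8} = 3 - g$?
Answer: $946$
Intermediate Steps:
$B = 8$ ($B = - 8 \left(3 - 4\right) = \left(-8\right) \left(-1\right) = 8$)
$w{\left(K \right)} = 2$ ($w{\left(K \right)} = K - \left(-2 + K\right) = 2$)
$11 w{\left(B \right)} 43 = 11 \cdot 2 \cdot 43 = 22 \cdot 43 = 946$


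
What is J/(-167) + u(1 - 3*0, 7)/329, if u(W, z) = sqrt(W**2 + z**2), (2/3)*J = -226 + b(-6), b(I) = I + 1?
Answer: 693/334 + 5*sqrt(2)/329 ≈ 2.0963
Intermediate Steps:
b(I) = 1 + I
J = -693/2 (J = 3*(-226 + (1 - 6))/2 = 3*(-226 - 5)/2 = (3/2)*(-231) = -693/2 ≈ -346.50)
J/(-167) + u(1 - 3*0, 7)/329 = -693/2/(-167) + sqrt((1 - 3*0)**2 + 7**2)/329 = -693/2*(-1/167) + sqrt((1 + 0)**2 + 49)*(1/329) = 693/334 + sqrt(1**2 + 49)*(1/329) = 693/334 + sqrt(1 + 49)*(1/329) = 693/334 + sqrt(50)*(1/329) = 693/334 + (5*sqrt(2))*(1/329) = 693/334 + 5*sqrt(2)/329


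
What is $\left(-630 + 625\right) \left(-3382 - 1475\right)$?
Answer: $24285$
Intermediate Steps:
$\left(-630 + 625\right) \left(-3382 - 1475\right) = \left(-5\right) \left(-4857\right) = 24285$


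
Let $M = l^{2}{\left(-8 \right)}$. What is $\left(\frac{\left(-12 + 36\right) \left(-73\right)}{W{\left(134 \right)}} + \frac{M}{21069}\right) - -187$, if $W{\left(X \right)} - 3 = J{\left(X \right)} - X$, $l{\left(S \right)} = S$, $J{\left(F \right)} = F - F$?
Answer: $\frac{553048565}{2760039} \approx 200.38$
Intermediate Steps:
$J{\left(F \right)} = 0$
$W{\left(X \right)} = 3 - X$ ($W{\left(X \right)} = 3 + \left(0 - X\right) = 3 - X$)
$M = 64$ ($M = \left(-8\right)^{2} = 64$)
$\left(\frac{\left(-12 + 36\right) \left(-73\right)}{W{\left(134 \right)}} + \frac{M}{21069}\right) - -187 = \left(\frac{\left(-12 + 36\right) \left(-73\right)}{3 - 134} + \frac{64}{21069}\right) - -187 = \left(\frac{24 \left(-73\right)}{3 - 134} + 64 \cdot \frac{1}{21069}\right) + 187 = \left(- \frac{1752}{-131} + \frac{64}{21069}\right) + 187 = \left(\left(-1752\right) \left(- \frac{1}{131}\right) + \frac{64}{21069}\right) + 187 = \left(\frac{1752}{131} + \frac{64}{21069}\right) + 187 = \frac{36921272}{2760039} + 187 = \frac{553048565}{2760039}$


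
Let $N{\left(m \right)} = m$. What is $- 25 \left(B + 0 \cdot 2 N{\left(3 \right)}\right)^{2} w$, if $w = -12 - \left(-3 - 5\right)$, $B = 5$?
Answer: $2500$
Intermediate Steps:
$w = -4$ ($w = -12 - \left(-3 - 5\right) = -12 - -8 = -12 + 8 = -4$)
$- 25 \left(B + 0 \cdot 2 N{\left(3 \right)}\right)^{2} w = - 25 \left(5 + 0 \cdot 2 \cdot 3\right)^{2} \left(-4\right) = - 25 \left(5 + 0 \cdot 3\right)^{2} \left(-4\right) = - 25 \left(5 + 0\right)^{2} \left(-4\right) = - 25 \cdot 5^{2} \left(-4\right) = \left(-25\right) 25 \left(-4\right) = \left(-625\right) \left(-4\right) = 2500$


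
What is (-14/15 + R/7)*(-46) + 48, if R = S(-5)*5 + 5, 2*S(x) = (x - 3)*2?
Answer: 4814/15 ≈ 320.93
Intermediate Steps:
S(x) = -3 + x (S(x) = ((x - 3)*2)/2 = ((-3 + x)*2)/2 = (-6 + 2*x)/2 = -3 + x)
R = -35 (R = (-3 - 5)*5 + 5 = -8*5 + 5 = -40 + 5 = -35)
(-14/15 + R/7)*(-46) + 48 = (-14/15 - 35/7)*(-46) + 48 = (-14*1/15 - 35*⅐)*(-46) + 48 = (-14/15 - 5)*(-46) + 48 = -89/15*(-46) + 48 = 4094/15 + 48 = 4814/15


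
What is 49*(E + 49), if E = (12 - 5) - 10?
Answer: 2254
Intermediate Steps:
E = -3 (E = 7 - 10 = -3)
49*(E + 49) = 49*(-3 + 49) = 49*46 = 2254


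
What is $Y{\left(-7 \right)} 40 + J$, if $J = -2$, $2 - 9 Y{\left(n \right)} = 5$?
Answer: $- \frac{46}{3} \approx -15.333$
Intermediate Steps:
$Y{\left(n \right)} = - \frac{1}{3}$ ($Y{\left(n \right)} = \frac{2}{9} - \frac{5}{9} = - \frac{1}{3}$)
$Y{\left(-7 \right)} 40 + J = \left(- \frac{1}{3}\right) 40 - 2 = - \frac{40}{3} - 2 = - \frac{46}{3}$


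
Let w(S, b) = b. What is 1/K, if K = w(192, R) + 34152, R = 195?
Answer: 1/34347 ≈ 2.9115e-5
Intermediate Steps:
K = 34347 (K = 195 + 34152 = 34347)
1/K = 1/34347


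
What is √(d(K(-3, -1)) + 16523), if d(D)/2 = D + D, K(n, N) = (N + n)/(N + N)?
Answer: √16531 ≈ 128.57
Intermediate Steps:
K(n, N) = (N + n)/(2*N) (K(n, N) = (N + n)/((2*N)) = (N + n)*(1/(2*N)) = (N + n)/(2*N))
d(D) = 4*D (d(D) = 2*(D + D) = 2*(2*D) = 4*D)
√(d(K(-3, -1)) + 16523) = √(4*((½)*(-1 - 3)/(-1)) + 16523) = √(4*((½)*(-1)*(-4)) + 16523) = √(4*2 + 16523) = √(8 + 16523) = √16531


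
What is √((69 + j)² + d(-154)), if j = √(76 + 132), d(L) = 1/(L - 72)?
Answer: √(253796418 + 28193952*√13)/226 ≈ 83.422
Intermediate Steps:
d(L) = 1/(-72 + L)
j = 4*√13 (j = √208 = 4*√13 ≈ 14.422)
√((69 + j)² + d(-154)) = √((69 + 4*√13)² + 1/(-72 - 154)) = √((69 + 4*√13)² + 1/(-226)) = √((69 + 4*√13)² - 1/226) = √(-1/226 + (69 + 4*√13)²)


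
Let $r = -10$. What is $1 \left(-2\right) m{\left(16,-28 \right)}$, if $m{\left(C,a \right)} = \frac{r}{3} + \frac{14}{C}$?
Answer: $\frac{59}{12} \approx 4.9167$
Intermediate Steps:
$m{\left(C,a \right)} = - \frac{10}{3} + \frac{14}{C}$
$1 \left(-2\right) m{\left(16,-28 \right)} = 1 \left(-2\right) \left(- \frac{10}{3} + \frac{14}{16}\right) = - 2 \left(- \frac{10}{3} + 14 \cdot \frac{1}{16}\right) = - 2 \left(- \frac{10}{3} + \frac{7}{8}\right) = \left(-2\right) \left(- \frac{59}{24}\right) = \frac{59}{12}$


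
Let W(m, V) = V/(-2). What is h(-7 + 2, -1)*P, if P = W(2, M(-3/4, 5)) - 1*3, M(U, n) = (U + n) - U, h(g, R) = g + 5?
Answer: 0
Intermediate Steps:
h(g, R) = 5 + g
M(U, n) = n
W(m, V) = -V/2 (W(m, V) = V*(-½) = -V/2)
P = -11/2 (P = -½*5 - 1*3 = -5/2 - 3 = -11/2 ≈ -5.5000)
h(-7 + 2, -1)*P = (5 + (-7 + 2))*(-11/2) = (5 - 5)*(-11/2) = 0*(-11/2) = 0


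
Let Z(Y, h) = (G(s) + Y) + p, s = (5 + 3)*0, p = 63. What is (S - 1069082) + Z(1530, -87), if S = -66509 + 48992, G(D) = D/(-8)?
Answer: -1085006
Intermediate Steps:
s = 0 (s = 8*0 = 0)
G(D) = -D/8 (G(D) = D*(-1/8) = -D/8)
Z(Y, h) = 63 + Y (Z(Y, h) = (-1/8*0 + Y) + 63 = (0 + Y) + 63 = Y + 63 = 63 + Y)
S = -17517
(S - 1069082) + Z(1530, -87) = (-17517 - 1069082) + (63 + 1530) = -1086599 + 1593 = -1085006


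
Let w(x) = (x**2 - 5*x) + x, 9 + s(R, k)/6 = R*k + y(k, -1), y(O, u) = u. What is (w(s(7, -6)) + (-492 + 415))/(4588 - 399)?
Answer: 98515/4189 ≈ 23.518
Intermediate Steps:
s(R, k) = -60 + 6*R*k (s(R, k) = -54 + 6*(R*k - 1) = -54 + 6*(-1 + R*k) = -54 + (-6 + 6*R*k) = -60 + 6*R*k)
w(x) = x**2 - 4*x
(w(s(7, -6)) + (-492 + 415))/(4588 - 399) = ((-60 + 6*7*(-6))*(-4 + (-60 + 6*7*(-6))) + (-492 + 415))/(4588 - 399) = ((-60 - 252)*(-4 + (-60 - 252)) - 77)/4189 = (-312*(-4 - 312) - 77)*(1/4189) = (-312*(-316) - 77)*(1/4189) = (98592 - 77)*(1/4189) = 98515*(1/4189) = 98515/4189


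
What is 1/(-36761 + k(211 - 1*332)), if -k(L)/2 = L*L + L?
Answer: -1/65801 ≈ -1.5197e-5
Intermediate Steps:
k(L) = -2*L - 2*L² (k(L) = -2*(L*L + L) = -2*(L² + L) = -2*(L + L²) = -2*L - 2*L²)
1/(-36761 + k(211 - 1*332)) = 1/(-36761 - 2*(211 - 1*332)*(1 + (211 - 1*332))) = 1/(-36761 - 2*(211 - 332)*(1 + (211 - 332))) = 1/(-36761 - 2*(-121)*(1 - 121)) = 1/(-36761 - 2*(-121)*(-120)) = 1/(-36761 - 29040) = 1/(-65801) = -1/65801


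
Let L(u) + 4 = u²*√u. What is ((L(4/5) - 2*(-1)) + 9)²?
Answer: 154149/3125 + 448*√5/125 ≈ 57.342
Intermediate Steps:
L(u) = -4 + u^(5/2) (L(u) = -4 + u²*√u = -4 + u^(5/2))
((L(4/5) - 2*(-1)) + 9)² = (((-4 + (4/5)^(5/2)) - 2*(-1)) + 9)² = (((-4 + (4*(⅕))^(5/2)) + 2) + 9)² = (((-4 + (⅘)^(5/2)) + 2) + 9)² = (((-4 + 32*√5/125) + 2) + 9)² = ((-2 + 32*√5/125) + 9)² = (7 + 32*√5/125)²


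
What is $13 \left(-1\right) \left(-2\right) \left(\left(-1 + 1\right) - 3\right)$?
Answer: $-78$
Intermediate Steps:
$13 \left(-1\right) \left(-2\right) \left(\left(-1 + 1\right) - 3\right) = 13 \cdot 2 \left(0 - 3\right) = 13 \cdot 2 \left(-3\right) = 13 \left(-6\right) = -78$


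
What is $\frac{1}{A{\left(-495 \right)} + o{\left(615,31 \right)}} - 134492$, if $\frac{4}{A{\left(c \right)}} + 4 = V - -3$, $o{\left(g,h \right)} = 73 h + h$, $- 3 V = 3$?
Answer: $- \frac{308255663}{2292} \approx -1.3449 \cdot 10^{5}$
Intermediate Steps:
$V = -1$ ($V = \left(- \frac{1}{3}\right) 3 = -1$)
$o{\left(g,h \right)} = 74 h$
$A{\left(c \right)} = -2$ ($A{\left(c \right)} = \frac{4}{-4 - -2} = \frac{4}{-4 + \left(-1 + 3\right)} = \frac{4}{-4 + 2} = \frac{4}{-2} = 4 \left(- \frac{1}{2}\right) = -2$)
$\frac{1}{A{\left(-495 \right)} + o{\left(615,31 \right)}} - 134492 = \frac{1}{-2 + 74 \cdot 31} - 134492 = \frac{1}{-2 + 2294} - 134492 = \frac{1}{2292} - 134492 = - \frac{308255663}{2292}$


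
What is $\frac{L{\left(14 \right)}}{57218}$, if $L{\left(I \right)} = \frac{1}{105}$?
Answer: $\frac{1}{6007890} \approx 1.6645 \cdot 10^{-7}$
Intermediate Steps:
$L{\left(I \right)} = \frac{1}{105}$
$\frac{L{\left(14 \right)}}{57218} = \frac{1}{105 \cdot 57218} = \frac{1}{105} \cdot \frac{1}{57218} = \frac{1}{6007890}$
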